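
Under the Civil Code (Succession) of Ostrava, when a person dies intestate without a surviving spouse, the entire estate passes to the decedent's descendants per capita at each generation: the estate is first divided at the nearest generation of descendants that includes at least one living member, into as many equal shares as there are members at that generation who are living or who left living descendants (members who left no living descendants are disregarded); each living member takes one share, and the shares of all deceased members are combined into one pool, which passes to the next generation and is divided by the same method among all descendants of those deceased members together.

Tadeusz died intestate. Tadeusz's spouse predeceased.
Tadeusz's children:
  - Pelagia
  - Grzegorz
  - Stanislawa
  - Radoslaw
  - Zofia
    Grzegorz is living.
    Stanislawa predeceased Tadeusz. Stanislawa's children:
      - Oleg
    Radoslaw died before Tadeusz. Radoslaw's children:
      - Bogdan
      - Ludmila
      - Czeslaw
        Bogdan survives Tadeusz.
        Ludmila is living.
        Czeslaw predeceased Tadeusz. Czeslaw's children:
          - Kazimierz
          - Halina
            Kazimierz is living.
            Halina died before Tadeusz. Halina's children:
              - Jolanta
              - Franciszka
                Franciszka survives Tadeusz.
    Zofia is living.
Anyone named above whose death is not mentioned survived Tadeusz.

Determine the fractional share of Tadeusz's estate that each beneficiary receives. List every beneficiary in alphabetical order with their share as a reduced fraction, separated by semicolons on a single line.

There is no surviving spouse, so the entire estate passes to Tadeusz's descendants per capita at each generation.
At generation 1 (Pelagia, Grzegorz, Stanislawa, Radoslaw, Zofia) there are 5 shares of (1)/5 = 1/5 each.
Living: Pelagia, Grzegorz, and Zofia — each takes 1/5.
Deceased: Stanislawa and Radoslaw. Their combined 2/5 is pooled and carried to generation 2.
At generation 2 (Oleg, Bogdan, Ludmila, Czeslaw) there are 4 shares of (2/5)/4 = 1/10 each.
Living: Oleg, Bogdan, and Ludmila — each takes 1/10.
Deceased: Czeslaw. That 1/10 share is carried to generation 3.
At generation 3 (Kazimierz, Halina) there are 2 shares of (1/10)/2 = 1/20 each.
Living: Kazimierz — each takes 1/20.
Deceased: Halina. That 1/20 share is carried to generation 4.
At generation 4 (Jolanta, Franciszka) there are 2 shares of (1/20)/2 = 1/40 each.
Living: Jolanta and Franciszka — each takes 1/40.

Bogdan 1/10; Franciszka 1/40; Grzegorz 1/5; Jolanta 1/40; Kazimierz 1/20; Ludmila 1/10; Oleg 1/10; Pelagia 1/5; Zofia 1/5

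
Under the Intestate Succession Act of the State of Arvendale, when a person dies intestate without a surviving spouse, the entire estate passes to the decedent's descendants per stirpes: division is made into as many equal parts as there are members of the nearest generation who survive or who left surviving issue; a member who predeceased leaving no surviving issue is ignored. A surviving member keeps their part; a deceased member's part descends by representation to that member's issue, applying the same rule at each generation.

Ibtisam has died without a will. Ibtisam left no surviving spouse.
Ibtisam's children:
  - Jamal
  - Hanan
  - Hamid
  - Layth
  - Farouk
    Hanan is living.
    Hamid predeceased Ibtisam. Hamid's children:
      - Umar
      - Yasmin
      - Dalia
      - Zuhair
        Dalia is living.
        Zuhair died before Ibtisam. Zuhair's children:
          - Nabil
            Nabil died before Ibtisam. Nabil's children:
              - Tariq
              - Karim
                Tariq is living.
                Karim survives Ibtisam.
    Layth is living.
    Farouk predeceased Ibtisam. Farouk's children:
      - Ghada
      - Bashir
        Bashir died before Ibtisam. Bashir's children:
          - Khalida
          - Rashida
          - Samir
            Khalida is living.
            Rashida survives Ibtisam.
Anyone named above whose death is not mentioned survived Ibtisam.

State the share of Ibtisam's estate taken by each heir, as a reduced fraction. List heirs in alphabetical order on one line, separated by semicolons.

There is no surviving spouse, so the entire estate passes to Ibtisam's descendants per stirpes.
The estate is divided into 5 equal shares of 1/5 among Jamal, Hanan, Hamid, Layth, Farouk.
Jamal is living and takes 1/5.
Hanan is living and takes 1/5.
Hamid predeceased; the 1/5 allotted to Hamid's branch passes to Hamid's issue by representation.
The 1/5 is divided into 4 equal shares of 1/20 among Umar, Yasmin, Dalia, Zuhair.
Umar is living and takes 1/20.
Yasmin is living and takes 1/20.
Dalia is living and takes 1/20.
Zuhair predeceased; the 1/20 allotted to Zuhair's branch passes to Zuhair's issue by representation.
Nabil's line is the sole branch at this level, so the full 1/20 passes to Nabil's issue by representation.
The 1/20 is divided into 2 equal shares of 1/40 among Tariq, Karim.
Tariq is living and takes 1/40.
Karim is living and takes 1/40.
Layth is living and takes 1/5.
Farouk predeceased; the 1/5 allotted to Farouk's branch passes to Farouk's issue by representation.
The 1/5 is divided into 2 equal shares of 1/10 among Ghada, Bashir.
Ghada is living and takes 1/10.
Bashir predeceased; the 1/10 allotted to Bashir's branch passes to Bashir's issue by representation.
The 1/10 is divided into 3 equal shares of 1/30 among Khalida, Rashida, Samir.
Khalida is living and takes 1/30.
Rashida is living and takes 1/30.
Samir is living and takes 1/30.

Dalia 1/20; Ghada 1/10; Hanan 1/5; Jamal 1/5; Karim 1/40; Khalida 1/30; Layth 1/5; Rashida 1/30; Samir 1/30; Tariq 1/40; Umar 1/20; Yasmin 1/20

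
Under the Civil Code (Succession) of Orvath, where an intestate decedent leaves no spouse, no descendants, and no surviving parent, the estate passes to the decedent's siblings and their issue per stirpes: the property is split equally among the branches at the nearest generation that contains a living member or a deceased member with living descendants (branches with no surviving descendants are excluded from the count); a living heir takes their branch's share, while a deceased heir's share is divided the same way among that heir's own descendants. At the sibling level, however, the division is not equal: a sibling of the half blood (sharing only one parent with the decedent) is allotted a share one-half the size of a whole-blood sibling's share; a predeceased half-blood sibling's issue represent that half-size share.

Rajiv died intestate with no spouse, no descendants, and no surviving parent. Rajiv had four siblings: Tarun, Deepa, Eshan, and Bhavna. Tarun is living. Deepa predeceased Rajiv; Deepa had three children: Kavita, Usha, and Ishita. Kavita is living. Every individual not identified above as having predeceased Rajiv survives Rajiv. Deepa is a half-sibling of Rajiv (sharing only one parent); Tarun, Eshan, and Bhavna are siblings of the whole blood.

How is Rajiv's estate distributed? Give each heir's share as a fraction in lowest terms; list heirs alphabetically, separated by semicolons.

Bhavna 2/7; Eshan 2/7; Ishita 1/21; Kavita 1/21; Tarun 2/7; Usha 1/21

No spouse, descendants, or parent survives, so the estate passes to Rajiv's siblings per stirpes.
Half-blood siblings count for one-half the weight of whole-blood siblings at the initial division.
Dividing 1 in proportion to weights (total weight 7/2): Tarun (weight 1) → 2/7; Deepa (weight 1/2) → 1/7; Eshan (weight 1) → 2/7; Bhavna (weight 1) → 2/7.
Tarun is living and takes 2/7.
Deepa predeceased; the 1/7 allotted to Deepa's branch passes to Deepa's issue by representation.
The 1/7 is divided into 3 equal shares of 1/21 among Kavita, Usha, Ishita.
Kavita is living and takes 1/21.
Usha is living and takes 1/21.
Ishita is living and takes 1/21.
Eshan is living and takes 2/7.
Bhavna is living and takes 2/7.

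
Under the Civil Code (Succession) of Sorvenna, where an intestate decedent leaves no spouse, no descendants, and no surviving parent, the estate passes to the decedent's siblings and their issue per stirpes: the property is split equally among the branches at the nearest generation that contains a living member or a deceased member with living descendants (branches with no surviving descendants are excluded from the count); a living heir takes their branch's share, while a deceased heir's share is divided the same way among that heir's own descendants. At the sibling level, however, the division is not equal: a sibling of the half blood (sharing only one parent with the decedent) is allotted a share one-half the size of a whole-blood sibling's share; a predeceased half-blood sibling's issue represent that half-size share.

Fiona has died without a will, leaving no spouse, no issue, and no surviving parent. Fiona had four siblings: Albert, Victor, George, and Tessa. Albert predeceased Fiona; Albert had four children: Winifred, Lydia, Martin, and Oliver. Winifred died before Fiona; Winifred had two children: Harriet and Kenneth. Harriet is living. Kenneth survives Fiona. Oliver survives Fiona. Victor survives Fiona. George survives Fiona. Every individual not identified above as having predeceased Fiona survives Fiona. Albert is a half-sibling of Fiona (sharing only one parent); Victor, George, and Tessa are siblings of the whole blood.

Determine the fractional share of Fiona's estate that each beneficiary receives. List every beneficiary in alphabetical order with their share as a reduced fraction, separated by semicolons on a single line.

No spouse, descendants, or parent survives, so the estate passes to Fiona's siblings per stirpes.
Half-blood siblings count for one-half the weight of whole-blood siblings at the initial division.
Dividing 1 in proportion to weights (total weight 7/2): Albert (weight 1/2) → 1/7; Victor (weight 1) → 2/7; George (weight 1) → 2/7; Tessa (weight 1) → 2/7.
Albert predeceased; the 1/7 allotted to Albert's branch passes to Albert's issue by representation.
The 1/7 is divided into 4 equal shares of 1/28 among Winifred, Lydia, Martin, Oliver.
Winifred predeceased; the 1/28 allotted to Winifred's branch passes to Winifred's issue by representation.
The 1/28 is divided into 2 equal shares of 1/56 among Harriet, Kenneth.
Harriet is living and takes 1/56.
Kenneth is living and takes 1/56.
Lydia is living and takes 1/28.
Martin is living and takes 1/28.
Oliver is living and takes 1/28.
Victor is living and takes 2/7.
George is living and takes 2/7.
Tessa is living and takes 2/7.

George 2/7; Harriet 1/56; Kenneth 1/56; Lydia 1/28; Martin 1/28; Oliver 1/28; Tessa 2/7; Victor 2/7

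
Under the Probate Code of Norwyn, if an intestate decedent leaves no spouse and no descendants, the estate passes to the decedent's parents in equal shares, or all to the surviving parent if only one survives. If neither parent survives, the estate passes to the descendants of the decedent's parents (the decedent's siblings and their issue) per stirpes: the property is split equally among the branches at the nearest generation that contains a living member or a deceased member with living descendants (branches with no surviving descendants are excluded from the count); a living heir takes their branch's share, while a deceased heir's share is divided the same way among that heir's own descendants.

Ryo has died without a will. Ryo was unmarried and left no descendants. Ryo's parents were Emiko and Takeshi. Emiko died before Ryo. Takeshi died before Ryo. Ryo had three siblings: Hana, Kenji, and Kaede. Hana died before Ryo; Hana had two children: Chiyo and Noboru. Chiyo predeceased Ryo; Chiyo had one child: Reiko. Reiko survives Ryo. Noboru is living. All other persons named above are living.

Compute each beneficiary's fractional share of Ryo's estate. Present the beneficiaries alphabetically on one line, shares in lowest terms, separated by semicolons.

Kaede 1/3; Kenji 1/3; Noboru 1/6; Reiko 1/6

Neither parent survives and there are no descendants, so the estate passes to Ryo's siblings and their issue per stirpes.
The estate is divided into 3 equal shares of 1/3 among Hana, Kenji, Kaede.
Hana predeceased; the 1/3 allotted to Hana's branch passes to Hana's issue by representation.
The 1/3 is divided into 2 equal shares of 1/6 among Chiyo, Noboru.
Chiyo predeceased; the 1/6 allotted to Chiyo's branch passes to Chiyo's issue by representation.
Reiko is the sole taker at this level and receives the full 1/6.
Noboru is living and takes 1/6.
Kenji is living and takes 1/3.
Kaede is living and takes 1/3.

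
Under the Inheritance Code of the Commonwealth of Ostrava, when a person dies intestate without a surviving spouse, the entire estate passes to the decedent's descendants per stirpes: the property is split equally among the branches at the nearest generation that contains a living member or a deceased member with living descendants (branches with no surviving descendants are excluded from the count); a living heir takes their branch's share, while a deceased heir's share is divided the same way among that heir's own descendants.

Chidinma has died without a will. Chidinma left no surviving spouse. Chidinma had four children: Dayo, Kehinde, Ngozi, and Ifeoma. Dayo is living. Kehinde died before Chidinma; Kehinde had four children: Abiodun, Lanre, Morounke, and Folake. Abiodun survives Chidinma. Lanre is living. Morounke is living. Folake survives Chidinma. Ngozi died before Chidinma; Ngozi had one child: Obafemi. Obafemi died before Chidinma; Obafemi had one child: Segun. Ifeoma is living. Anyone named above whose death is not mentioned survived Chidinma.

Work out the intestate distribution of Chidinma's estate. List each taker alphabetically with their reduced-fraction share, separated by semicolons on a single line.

Abiodun 1/16; Dayo 1/4; Folake 1/16; Ifeoma 1/4; Lanre 1/16; Morounke 1/16; Segun 1/4

There is no surviving spouse, so the entire estate passes to Chidinma's descendants per stirpes.
The estate is divided into 4 equal shares of 1/4 among Dayo, Kehinde, Ngozi, Ifeoma.
Dayo is living and takes 1/4.
Kehinde predeceased; the 1/4 allotted to Kehinde's branch passes to Kehinde's issue by representation.
The 1/4 is divided into 4 equal shares of 1/16 among Abiodun, Lanre, Morounke, Folake.
Abiodun is living and takes 1/16.
Lanre is living and takes 1/16.
Morounke is living and takes 1/16.
Folake is living and takes 1/16.
Ngozi predeceased; the 1/4 allotted to Ngozi's branch passes to Ngozi's issue by representation.
Obafemi's line is the sole branch at this level, so the full 1/4 passes to Obafemi's issue by representation.
Segun is the sole taker at this level and receives the full 1/4.
Ifeoma is living and takes 1/4.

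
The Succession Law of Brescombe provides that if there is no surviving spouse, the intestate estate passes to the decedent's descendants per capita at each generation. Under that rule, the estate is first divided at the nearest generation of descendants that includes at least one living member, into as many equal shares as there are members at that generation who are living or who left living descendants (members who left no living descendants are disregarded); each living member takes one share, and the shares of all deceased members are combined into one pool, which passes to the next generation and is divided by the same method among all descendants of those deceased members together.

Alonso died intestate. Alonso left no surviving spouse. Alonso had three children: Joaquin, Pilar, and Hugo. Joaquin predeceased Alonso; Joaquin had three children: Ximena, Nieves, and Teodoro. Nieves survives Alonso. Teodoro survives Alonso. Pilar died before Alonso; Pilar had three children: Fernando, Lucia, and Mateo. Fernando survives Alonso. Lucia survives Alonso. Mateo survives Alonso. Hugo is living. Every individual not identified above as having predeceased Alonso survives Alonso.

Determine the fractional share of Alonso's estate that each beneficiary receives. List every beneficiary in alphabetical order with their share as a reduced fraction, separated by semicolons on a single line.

Fernando 1/9; Hugo 1/3; Lucia 1/9; Mateo 1/9; Nieves 1/9; Teodoro 1/9; Ximena 1/9

There is no surviving spouse, so the entire estate passes to Alonso's descendants per capita at each generation.
At generation 1 (Joaquin, Pilar, Hugo) there are 3 shares of (1)/3 = 1/3 each.
Living: Hugo — each takes 1/3.
Deceased: Joaquin and Pilar. Their combined 2/3 is pooled and carried to generation 2.
At generation 2 (Ximena, Nieves, Teodoro, Fernando, Lucia, Mateo) there are 6 shares of (2/3)/6 = 1/9 each.
Living: Ximena, Nieves, Teodoro, Fernando, Lucia, and Mateo — each takes 1/9.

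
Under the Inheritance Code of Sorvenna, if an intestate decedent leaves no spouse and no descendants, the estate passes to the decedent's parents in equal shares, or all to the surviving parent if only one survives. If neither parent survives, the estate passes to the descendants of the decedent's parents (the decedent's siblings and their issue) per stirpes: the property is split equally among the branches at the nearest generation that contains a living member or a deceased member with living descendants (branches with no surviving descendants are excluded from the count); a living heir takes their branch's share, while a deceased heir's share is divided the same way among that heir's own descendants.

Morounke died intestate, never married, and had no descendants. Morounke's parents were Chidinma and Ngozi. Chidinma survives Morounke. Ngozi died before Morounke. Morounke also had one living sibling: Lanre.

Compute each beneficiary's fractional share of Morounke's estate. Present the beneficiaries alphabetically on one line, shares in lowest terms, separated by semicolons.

Only one parent, Chidinma, survives, so Chidinma takes the entire estate. The siblings take nothing because a surviving parent has priority.

Chidinma 1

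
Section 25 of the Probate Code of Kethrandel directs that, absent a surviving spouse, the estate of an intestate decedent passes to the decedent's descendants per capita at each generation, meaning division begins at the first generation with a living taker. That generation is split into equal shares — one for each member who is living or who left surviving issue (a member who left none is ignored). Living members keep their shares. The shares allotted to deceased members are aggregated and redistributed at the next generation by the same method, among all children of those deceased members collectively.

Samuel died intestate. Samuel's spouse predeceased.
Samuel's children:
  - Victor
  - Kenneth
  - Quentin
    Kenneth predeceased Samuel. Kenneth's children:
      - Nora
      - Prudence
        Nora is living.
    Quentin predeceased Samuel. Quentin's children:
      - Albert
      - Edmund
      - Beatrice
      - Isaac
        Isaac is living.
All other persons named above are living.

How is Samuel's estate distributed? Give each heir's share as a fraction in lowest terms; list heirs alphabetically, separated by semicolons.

There is no surviving spouse, so the entire estate passes to Samuel's descendants per capita at each generation.
At generation 1 (Victor, Kenneth, Quentin) there are 3 shares of (1)/3 = 1/3 each.
Living: Victor — each takes 1/3.
Deceased: Kenneth and Quentin. Their combined 2/3 is pooled and carried to generation 2.
At generation 2 (Nora, Prudence, Albert, Edmund, Beatrice, Isaac) there are 6 shares of (2/3)/6 = 1/9 each.
Living: Nora, Prudence, Albert, Edmund, Beatrice, and Isaac — each takes 1/9.

Albert 1/9; Beatrice 1/9; Edmund 1/9; Isaac 1/9; Nora 1/9; Prudence 1/9; Victor 1/3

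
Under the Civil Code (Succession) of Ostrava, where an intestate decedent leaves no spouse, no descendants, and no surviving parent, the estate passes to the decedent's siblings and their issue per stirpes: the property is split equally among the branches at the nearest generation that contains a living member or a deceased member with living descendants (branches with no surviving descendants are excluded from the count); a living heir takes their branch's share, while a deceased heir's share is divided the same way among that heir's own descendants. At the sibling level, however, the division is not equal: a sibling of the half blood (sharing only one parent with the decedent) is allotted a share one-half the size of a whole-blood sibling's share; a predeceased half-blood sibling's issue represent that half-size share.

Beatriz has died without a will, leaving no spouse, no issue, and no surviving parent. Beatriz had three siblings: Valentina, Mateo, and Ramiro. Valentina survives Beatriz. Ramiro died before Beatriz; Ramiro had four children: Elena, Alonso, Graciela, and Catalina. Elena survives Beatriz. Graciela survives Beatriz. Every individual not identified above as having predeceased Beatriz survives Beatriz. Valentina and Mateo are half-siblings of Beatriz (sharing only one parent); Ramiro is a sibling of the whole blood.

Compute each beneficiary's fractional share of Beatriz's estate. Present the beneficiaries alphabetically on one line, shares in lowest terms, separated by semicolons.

No spouse, descendants, or parent survives, so the estate passes to Beatriz's siblings per stirpes.
Half-blood siblings count for one-half the weight of whole-blood siblings at the initial division.
Dividing 1 in proportion to weights (total weight 2): Valentina (weight 1/2) → 1/4; Mateo (weight 1/2) → 1/4; Ramiro (weight 1) → 1/2.
Valentina is living and takes 1/4.
Mateo is living and takes 1/4.
Ramiro predeceased; the 1/2 allotted to Ramiro's branch passes to Ramiro's issue by representation.
The 1/2 is divided into 4 equal shares of 1/8 among Elena, Alonso, Graciela, Catalina.
Elena is living and takes 1/8.
Alonso is living and takes 1/8.
Graciela is living and takes 1/8.
Catalina is living and takes 1/8.

Alonso 1/8; Catalina 1/8; Elena 1/8; Graciela 1/8; Mateo 1/4; Valentina 1/4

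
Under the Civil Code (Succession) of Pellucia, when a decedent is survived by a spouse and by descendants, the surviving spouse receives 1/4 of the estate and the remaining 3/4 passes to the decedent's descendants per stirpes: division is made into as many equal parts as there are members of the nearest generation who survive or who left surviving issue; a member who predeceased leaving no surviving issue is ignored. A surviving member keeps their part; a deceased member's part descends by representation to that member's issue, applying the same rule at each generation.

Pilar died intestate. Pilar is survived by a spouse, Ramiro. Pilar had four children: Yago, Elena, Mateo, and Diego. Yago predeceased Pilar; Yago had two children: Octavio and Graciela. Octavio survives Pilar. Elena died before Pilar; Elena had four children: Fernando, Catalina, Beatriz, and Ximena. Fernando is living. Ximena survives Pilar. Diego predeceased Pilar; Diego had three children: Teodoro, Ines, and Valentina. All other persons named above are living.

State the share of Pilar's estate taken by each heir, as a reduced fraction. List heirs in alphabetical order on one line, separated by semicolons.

Beatriz 3/64; Catalina 3/64; Fernando 3/64; Graciela 3/32; Ines 1/16; Mateo 3/16; Octavio 3/32; Ramiro 1/4; Teodoro 1/16; Valentina 1/16; Ximena 3/64

Ramiro, as surviving spouse, takes 1/4.
The remaining 3/4 passes to Pilar's descendants per stirpes.
The 3/4 is divided into 4 equal shares of 3/16 among Yago, Elena, Mateo, Diego.
Yago predeceased; the 3/16 allotted to Yago's branch passes to Yago's issue by representation.
The 3/16 is divided into 2 equal shares of 3/32 among Octavio, Graciela.
Octavio is living and takes 3/32.
Graciela is living and takes 3/32.
Elena predeceased; the 3/16 allotted to Elena's branch passes to Elena's issue by representation.
The 3/16 is divided into 4 equal shares of 3/64 among Fernando, Catalina, Beatriz, Ximena.
Fernando is living and takes 3/64.
Catalina is living and takes 3/64.
Beatriz is living and takes 3/64.
Ximena is living and takes 3/64.
Mateo is living and takes 3/16.
Diego predeceased; the 3/16 allotted to Diego's branch passes to Diego's issue by representation.
The 3/16 is divided into 3 equal shares of 1/16 among Teodoro, Ines, Valentina.
Teodoro is living and takes 1/16.
Ines is living and takes 1/16.
Valentina is living and takes 1/16.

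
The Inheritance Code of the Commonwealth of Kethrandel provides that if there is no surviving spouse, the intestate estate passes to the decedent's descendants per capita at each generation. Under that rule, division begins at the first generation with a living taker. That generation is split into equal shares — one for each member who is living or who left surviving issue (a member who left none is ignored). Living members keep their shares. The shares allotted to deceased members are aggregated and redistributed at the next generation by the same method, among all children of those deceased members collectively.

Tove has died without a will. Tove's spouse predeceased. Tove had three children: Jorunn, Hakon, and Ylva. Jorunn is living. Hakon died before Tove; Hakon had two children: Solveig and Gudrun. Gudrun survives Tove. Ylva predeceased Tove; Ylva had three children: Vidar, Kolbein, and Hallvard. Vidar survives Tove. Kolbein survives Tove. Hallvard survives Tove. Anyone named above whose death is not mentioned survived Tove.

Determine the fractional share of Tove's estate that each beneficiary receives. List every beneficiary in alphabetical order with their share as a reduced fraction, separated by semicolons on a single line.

Gudrun 2/15; Hallvard 2/15; Jorunn 1/3; Kolbein 2/15; Solveig 2/15; Vidar 2/15

There is no surviving spouse, so the entire estate passes to Tove's descendants per capita at each generation.
At generation 1 (Jorunn, Hakon, Ylva) there are 3 shares of (1)/3 = 1/3 each.
Living: Jorunn — each takes 1/3.
Deceased: Hakon and Ylva. Their combined 2/3 is pooled and carried to generation 2.
At generation 2 (Solveig, Gudrun, Vidar, Kolbein, Hallvard) there are 5 shares of (2/3)/5 = 2/15 each.
Living: Solveig, Gudrun, Vidar, Kolbein, and Hallvard — each takes 2/15.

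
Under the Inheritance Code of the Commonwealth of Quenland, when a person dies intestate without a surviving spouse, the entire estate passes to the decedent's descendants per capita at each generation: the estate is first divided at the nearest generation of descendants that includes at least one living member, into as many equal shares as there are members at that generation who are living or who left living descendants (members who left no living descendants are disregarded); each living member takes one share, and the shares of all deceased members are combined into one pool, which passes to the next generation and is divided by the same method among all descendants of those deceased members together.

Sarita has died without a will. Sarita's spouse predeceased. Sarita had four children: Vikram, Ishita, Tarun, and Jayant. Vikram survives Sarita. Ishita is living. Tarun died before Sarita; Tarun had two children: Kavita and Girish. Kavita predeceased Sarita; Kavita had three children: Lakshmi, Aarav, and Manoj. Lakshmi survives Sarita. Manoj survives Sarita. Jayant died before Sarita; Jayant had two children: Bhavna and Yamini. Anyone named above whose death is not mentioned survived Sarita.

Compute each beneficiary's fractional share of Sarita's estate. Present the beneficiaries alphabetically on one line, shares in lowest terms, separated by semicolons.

Aarav 1/24; Bhavna 1/8; Girish 1/8; Ishita 1/4; Lakshmi 1/24; Manoj 1/24; Vikram 1/4; Yamini 1/8

There is no surviving spouse, so the entire estate passes to Sarita's descendants per capita at each generation.
At generation 1 (Vikram, Ishita, Tarun, Jayant) there are 4 shares of (1)/4 = 1/4 each.
Living: Vikram and Ishita — each takes 1/4.
Deceased: Tarun and Jayant. Their combined 1/2 is pooled and carried to generation 2.
At generation 2 (Kavita, Girish, Bhavna, Yamini) there are 4 shares of (1/2)/4 = 1/8 each.
Living: Girish, Bhavna, and Yamini — each takes 1/8.
Deceased: Kavita. That 1/8 share is carried to generation 3.
At generation 3 (Lakshmi, Aarav, Manoj) there are 3 shares of (1/8)/3 = 1/24 each.
Living: Lakshmi, Aarav, and Manoj — each takes 1/24.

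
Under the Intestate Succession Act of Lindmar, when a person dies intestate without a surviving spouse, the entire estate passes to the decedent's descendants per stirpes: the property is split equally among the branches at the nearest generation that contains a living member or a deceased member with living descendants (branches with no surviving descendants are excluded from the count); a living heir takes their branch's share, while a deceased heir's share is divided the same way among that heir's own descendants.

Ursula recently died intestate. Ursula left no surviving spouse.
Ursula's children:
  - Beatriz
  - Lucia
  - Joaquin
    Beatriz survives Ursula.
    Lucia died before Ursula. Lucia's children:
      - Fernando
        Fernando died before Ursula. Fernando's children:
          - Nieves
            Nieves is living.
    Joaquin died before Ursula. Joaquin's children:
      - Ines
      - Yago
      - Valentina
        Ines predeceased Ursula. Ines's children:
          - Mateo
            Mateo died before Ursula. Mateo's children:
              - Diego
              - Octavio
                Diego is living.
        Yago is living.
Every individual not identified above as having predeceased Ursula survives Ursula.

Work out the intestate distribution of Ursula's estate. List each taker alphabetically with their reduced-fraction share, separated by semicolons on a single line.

Beatriz 1/3; Diego 1/18; Nieves 1/3; Octavio 1/18; Valentina 1/9; Yago 1/9

There is no surviving spouse, so the entire estate passes to Ursula's descendants per stirpes.
The estate is divided into 3 equal shares of 1/3 among Beatriz, Lucia, Joaquin.
Beatriz is living and takes 1/3.
Lucia predeceased; the 1/3 allotted to Lucia's branch passes to Lucia's issue by representation.
Fernando's line is the sole branch at this level, so the full 1/3 passes to Fernando's issue by representation.
Nieves is the sole taker at this level and receives the full 1/3.
Joaquin predeceased; the 1/3 allotted to Joaquin's branch passes to Joaquin's issue by representation.
The 1/3 is divided into 3 equal shares of 1/9 among Ines, Yago, Valentina.
Ines predeceased; the 1/9 allotted to Ines's branch passes to Ines's issue by representation.
Mateo's line is the sole branch at this level, so the full 1/9 passes to Mateo's issue by representation.
The 1/9 is divided into 2 equal shares of 1/18 among Diego, Octavio.
Diego is living and takes 1/18.
Octavio is living and takes 1/18.
Yago is living and takes 1/9.
Valentina is living and takes 1/9.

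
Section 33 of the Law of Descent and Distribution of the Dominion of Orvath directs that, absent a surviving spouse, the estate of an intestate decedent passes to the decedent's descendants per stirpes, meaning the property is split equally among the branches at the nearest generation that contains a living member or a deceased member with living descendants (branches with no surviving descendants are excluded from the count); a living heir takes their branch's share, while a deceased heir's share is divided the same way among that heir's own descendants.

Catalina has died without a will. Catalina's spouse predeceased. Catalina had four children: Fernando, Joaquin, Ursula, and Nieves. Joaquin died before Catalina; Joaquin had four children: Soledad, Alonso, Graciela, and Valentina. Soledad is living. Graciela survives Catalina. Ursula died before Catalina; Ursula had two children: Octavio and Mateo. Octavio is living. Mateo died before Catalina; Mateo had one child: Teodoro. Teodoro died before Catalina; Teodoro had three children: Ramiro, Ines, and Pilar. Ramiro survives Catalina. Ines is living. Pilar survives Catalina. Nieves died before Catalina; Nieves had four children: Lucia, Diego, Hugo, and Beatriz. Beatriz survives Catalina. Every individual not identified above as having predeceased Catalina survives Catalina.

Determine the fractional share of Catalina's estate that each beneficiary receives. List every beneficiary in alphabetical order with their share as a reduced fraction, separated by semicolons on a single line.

There is no surviving spouse, so the entire estate passes to Catalina's descendants per stirpes.
The estate is divided into 4 equal shares of 1/4 among Fernando, Joaquin, Ursula, Nieves.
Fernando is living and takes 1/4.
Joaquin predeceased; the 1/4 allotted to Joaquin's branch passes to Joaquin's issue by representation.
The 1/4 is divided into 4 equal shares of 1/16 among Soledad, Alonso, Graciela, Valentina.
Soledad is living and takes 1/16.
Alonso is living and takes 1/16.
Graciela is living and takes 1/16.
Valentina is living and takes 1/16.
Ursula predeceased; the 1/4 allotted to Ursula's branch passes to Ursula's issue by representation.
The 1/4 is divided into 2 equal shares of 1/8 among Octavio, Mateo.
Octavio is living and takes 1/8.
Mateo predeceased; the 1/8 allotted to Mateo's branch passes to Mateo's issue by representation.
Teodoro's line is the sole branch at this level, so the full 1/8 passes to Teodoro's issue by representation.
The 1/8 is divided into 3 equal shares of 1/24 among Ramiro, Ines, Pilar.
Ramiro is living and takes 1/24.
Ines is living and takes 1/24.
Pilar is living and takes 1/24.
Nieves predeceased; the 1/4 allotted to Nieves's branch passes to Nieves's issue by representation.
The 1/4 is divided into 4 equal shares of 1/16 among Lucia, Diego, Hugo, Beatriz.
Lucia is living and takes 1/16.
Diego is living and takes 1/16.
Hugo is living and takes 1/16.
Beatriz is living and takes 1/16.

Alonso 1/16; Beatriz 1/16; Diego 1/16; Fernando 1/4; Graciela 1/16; Hugo 1/16; Ines 1/24; Lucia 1/16; Octavio 1/8; Pilar 1/24; Ramiro 1/24; Soledad 1/16; Valentina 1/16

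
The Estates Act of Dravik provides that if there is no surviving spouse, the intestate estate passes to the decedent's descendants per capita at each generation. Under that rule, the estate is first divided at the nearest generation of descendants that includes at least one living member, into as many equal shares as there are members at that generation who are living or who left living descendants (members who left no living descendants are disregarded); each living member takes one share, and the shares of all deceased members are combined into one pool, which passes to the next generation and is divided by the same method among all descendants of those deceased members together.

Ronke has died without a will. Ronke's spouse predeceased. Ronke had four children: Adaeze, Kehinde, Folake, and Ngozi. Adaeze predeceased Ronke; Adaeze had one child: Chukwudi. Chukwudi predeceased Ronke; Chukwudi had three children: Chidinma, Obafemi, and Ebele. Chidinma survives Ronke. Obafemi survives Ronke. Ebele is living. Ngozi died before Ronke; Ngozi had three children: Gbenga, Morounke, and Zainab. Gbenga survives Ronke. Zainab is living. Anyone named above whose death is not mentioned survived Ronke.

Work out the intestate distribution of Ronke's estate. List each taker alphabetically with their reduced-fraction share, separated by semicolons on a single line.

Chidinma 1/24; Ebele 1/24; Folake 1/4; Gbenga 1/8; Kehinde 1/4; Morounke 1/8; Obafemi 1/24; Zainab 1/8

There is no surviving spouse, so the entire estate passes to Ronke's descendants per capita at each generation.
At generation 1 (Adaeze, Kehinde, Folake, Ngozi) there are 4 shares of (1)/4 = 1/4 each.
Living: Kehinde and Folake — each takes 1/4.
Deceased: Adaeze and Ngozi. Their combined 1/2 is pooled and carried to generation 2.
At generation 2 (Chukwudi, Gbenga, Morounke, Zainab) there are 4 shares of (1/2)/4 = 1/8 each.
Living: Gbenga, Morounke, and Zainab — each takes 1/8.
Deceased: Chukwudi. That 1/8 share is carried to generation 3.
At generation 3 (Chidinma, Obafemi, Ebele) there are 3 shares of (1/8)/3 = 1/24 each.
Living: Chidinma, Obafemi, and Ebele — each takes 1/24.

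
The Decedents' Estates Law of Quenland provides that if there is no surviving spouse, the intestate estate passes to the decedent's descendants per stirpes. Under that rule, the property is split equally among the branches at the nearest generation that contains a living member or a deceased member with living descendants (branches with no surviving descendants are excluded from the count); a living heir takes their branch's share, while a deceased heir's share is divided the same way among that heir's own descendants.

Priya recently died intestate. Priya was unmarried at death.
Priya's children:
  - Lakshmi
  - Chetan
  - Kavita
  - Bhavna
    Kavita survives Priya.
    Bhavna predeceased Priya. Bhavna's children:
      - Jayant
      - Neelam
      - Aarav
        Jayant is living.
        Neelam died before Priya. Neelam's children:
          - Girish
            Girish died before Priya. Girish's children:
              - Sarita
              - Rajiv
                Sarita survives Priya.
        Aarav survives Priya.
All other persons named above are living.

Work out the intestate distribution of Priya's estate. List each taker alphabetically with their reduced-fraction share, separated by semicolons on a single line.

Aarav 1/12; Chetan 1/4; Jayant 1/12; Kavita 1/4; Lakshmi 1/4; Rajiv 1/24; Sarita 1/24

There is no surviving spouse, so the entire estate passes to Priya's descendants per stirpes.
The estate is divided into 4 equal shares of 1/4 among Lakshmi, Chetan, Kavita, Bhavna.
Lakshmi is living and takes 1/4.
Chetan is living and takes 1/4.
Kavita is living and takes 1/4.
Bhavna predeceased; the 1/4 allotted to Bhavna's branch passes to Bhavna's issue by representation.
The 1/4 is divided into 3 equal shares of 1/12 among Jayant, Neelam, Aarav.
Jayant is living and takes 1/12.
Neelam predeceased; the 1/12 allotted to Neelam's branch passes to Neelam's issue by representation.
Girish's line is the sole branch at this level, so the full 1/12 passes to Girish's issue by representation.
The 1/12 is divided into 2 equal shares of 1/24 among Sarita, Rajiv.
Sarita is living and takes 1/24.
Rajiv is living and takes 1/24.
Aarav is living and takes 1/12.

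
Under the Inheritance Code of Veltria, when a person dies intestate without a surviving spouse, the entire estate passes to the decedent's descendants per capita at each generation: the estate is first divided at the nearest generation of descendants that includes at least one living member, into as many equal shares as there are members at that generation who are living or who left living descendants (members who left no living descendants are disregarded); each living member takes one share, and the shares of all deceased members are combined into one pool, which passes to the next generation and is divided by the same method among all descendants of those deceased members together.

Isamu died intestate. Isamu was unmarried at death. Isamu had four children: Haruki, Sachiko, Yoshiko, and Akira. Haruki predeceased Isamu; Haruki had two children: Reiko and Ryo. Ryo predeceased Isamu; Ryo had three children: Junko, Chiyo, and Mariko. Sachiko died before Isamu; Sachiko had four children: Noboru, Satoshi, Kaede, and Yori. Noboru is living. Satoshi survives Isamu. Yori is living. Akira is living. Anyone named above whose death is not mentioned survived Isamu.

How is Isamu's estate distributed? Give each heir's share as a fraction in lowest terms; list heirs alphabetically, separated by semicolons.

There is no surviving spouse, so the entire estate passes to Isamu's descendants per capita at each generation.
At generation 1 (Haruki, Sachiko, Yoshiko, Akira) there are 4 shares of (1)/4 = 1/4 each.
Living: Yoshiko and Akira — each takes 1/4.
Deceased: Haruki and Sachiko. Their combined 1/2 is pooled and carried to generation 2.
At generation 2 (Reiko, Ryo, Noboru, Satoshi, Kaede, Yori) there are 6 shares of (1/2)/6 = 1/12 each.
Living: Reiko, Noboru, Satoshi, Kaede, and Yori — each takes 1/12.
Deceased: Ryo. That 1/12 share is carried to generation 3.
At generation 3 (Junko, Chiyo, Mariko) there are 3 shares of (1/12)/3 = 1/36 each.
Living: Junko, Chiyo, and Mariko — each takes 1/36.

Akira 1/4; Chiyo 1/36; Junko 1/36; Kaede 1/12; Mariko 1/36; Noboru 1/12; Reiko 1/12; Satoshi 1/12; Yori 1/12; Yoshiko 1/4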